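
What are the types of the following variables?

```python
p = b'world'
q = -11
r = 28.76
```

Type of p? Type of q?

p is bytes; q is int

bytes, int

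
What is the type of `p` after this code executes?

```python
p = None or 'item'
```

'or' with None returns the other value ('item', str)

str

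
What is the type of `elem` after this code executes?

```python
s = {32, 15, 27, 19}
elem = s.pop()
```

Popping from a set of ints returns int

int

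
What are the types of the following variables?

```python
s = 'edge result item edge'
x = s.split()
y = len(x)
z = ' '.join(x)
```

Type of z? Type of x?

str.join() returns str; str.split() returns list

str, list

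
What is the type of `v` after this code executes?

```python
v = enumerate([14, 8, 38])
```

enumerate() returns an enumerate iterator object

enumerate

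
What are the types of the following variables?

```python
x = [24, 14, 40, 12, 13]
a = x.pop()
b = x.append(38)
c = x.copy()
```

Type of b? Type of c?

list.append() returns None; list.copy() returns list

NoneType, list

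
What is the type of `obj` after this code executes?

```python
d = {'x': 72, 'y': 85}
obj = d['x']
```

Accessing dict[str, int] with key 'x' returns int value 72

int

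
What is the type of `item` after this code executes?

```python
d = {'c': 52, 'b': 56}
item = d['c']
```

Accessing dict[str, int] with key 'c' returns int value 52

int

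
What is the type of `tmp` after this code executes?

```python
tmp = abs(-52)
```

abs() of int returns int

int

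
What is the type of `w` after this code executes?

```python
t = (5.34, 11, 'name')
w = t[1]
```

Index 1 of tuple is 11 which is int

int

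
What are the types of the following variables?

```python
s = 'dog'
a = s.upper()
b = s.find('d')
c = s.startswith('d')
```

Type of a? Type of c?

str.upper() returns str; str.startswith() returns bool

str, bool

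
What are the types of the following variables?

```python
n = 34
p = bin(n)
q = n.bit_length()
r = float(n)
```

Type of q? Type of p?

int.bit_length() returns int; bin() returns str

int, str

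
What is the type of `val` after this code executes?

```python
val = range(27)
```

range() returns a range object

range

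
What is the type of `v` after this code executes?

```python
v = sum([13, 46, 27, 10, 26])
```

sum() of ints returns int

int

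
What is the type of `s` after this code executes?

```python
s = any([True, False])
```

any() returns bool

bool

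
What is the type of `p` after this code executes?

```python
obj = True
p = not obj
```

'not' always returns bool

bool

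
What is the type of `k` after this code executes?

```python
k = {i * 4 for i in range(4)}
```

A set comprehension {expr for x in iterable} produces a set

set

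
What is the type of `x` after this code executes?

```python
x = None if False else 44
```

Ternary: condition is False, else branch (44) taken → int

int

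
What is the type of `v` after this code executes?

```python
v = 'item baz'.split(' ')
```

str.split() returns list

list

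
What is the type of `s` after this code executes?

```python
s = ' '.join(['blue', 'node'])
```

str.join() returns str

str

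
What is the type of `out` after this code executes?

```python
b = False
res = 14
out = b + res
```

bool + int returns int (False is 0, so 0 + 14 = 14)

int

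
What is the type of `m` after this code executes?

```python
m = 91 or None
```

'or' returns first truthy value (91, int)

int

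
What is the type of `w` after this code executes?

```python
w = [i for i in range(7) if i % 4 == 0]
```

A list comprehension [...] produces a list

list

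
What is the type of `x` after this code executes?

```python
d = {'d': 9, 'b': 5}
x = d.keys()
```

.keys() returns a dict_keys view object

dict_keys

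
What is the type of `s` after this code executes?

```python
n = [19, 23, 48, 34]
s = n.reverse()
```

list.reverse() returns None

NoneType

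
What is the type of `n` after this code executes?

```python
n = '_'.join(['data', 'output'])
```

str.join() returns str

str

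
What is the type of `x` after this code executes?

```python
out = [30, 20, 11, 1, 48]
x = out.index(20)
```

list.index() returns int

int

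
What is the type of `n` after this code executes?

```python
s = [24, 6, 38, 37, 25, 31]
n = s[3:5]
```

Slicing a list always returns a list

list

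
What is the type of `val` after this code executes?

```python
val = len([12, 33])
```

len() always returns int

int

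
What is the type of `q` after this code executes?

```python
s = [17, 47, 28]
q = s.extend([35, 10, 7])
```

list.extend() returns None

NoneType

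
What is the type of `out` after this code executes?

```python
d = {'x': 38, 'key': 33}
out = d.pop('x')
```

dict.pop() returns the value (int)

int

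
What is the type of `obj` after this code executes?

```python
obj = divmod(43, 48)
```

divmod() returns a tuple (quotient, remainder)

tuple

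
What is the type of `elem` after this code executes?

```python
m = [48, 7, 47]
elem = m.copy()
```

list.copy() returns list

list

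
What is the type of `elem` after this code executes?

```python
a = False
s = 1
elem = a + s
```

bool + int returns int (False is 0, so 0 + 1 = 1)

int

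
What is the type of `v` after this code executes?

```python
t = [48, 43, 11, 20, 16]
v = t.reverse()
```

list.reverse() returns None

NoneType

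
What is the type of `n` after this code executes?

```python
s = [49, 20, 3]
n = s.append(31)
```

list.append() returns None (mutates in place)

NoneType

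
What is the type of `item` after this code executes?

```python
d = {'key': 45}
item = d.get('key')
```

dict.get() returns the value (int) when key is found

int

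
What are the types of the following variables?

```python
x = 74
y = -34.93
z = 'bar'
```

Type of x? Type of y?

x is int; y is float

int, float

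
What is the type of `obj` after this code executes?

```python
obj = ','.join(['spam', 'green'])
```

str.join() returns str

str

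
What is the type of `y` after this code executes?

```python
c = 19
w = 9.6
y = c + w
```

int + float returns float (19 + 9.6 = 28.6)

float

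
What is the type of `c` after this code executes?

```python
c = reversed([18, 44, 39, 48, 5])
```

reversed() on a list returns a list_reverseiterator

list_reverseiterator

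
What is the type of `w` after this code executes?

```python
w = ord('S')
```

ord() returns int (Unicode code point)

int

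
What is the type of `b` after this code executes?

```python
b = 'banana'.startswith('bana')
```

str.startswith() returns bool

bool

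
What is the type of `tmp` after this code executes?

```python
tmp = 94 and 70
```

'and' returns the last value when all truthy (70, which is int)

int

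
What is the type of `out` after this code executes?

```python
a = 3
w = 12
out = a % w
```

int % int returns int (3 % 12 = 3)

int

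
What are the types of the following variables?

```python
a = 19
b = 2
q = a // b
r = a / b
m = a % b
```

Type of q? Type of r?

int // int returns int; int / int returns float

int, float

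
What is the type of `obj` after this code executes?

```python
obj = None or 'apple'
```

'or' with None returns the other value ('apple', str)

str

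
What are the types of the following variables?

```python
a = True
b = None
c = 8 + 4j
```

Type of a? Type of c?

a is bool; c is complex

bool, complex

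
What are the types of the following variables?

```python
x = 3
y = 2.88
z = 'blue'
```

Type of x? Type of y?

x is int; y is float

int, float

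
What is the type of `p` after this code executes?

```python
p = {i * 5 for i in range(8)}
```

A set comprehension {expr for x in iterable} produces a set

set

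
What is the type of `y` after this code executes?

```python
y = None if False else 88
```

Ternary: condition is False, else branch (88) taken → int

int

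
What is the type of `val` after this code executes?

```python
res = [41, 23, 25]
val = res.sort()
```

list.sort() returns None (sorts in place)

NoneType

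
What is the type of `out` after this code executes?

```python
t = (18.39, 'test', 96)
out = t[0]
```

Index 0 of tuple is 18.39 which is float

float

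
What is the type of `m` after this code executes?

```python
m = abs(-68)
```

abs() of int returns int

int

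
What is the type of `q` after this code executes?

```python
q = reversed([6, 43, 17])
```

reversed() on a list returns a list_reverseiterator

list_reverseiterator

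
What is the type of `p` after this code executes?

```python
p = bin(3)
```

bin() returns str representation

str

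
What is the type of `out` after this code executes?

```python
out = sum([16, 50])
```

sum() of ints returns int

int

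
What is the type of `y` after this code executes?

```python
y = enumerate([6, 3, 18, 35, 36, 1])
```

enumerate() returns an enumerate iterator object

enumerate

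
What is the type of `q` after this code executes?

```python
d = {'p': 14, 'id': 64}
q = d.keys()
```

.keys() returns a dict_keys view object

dict_keys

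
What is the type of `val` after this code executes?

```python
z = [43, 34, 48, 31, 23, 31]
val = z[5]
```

Indexing a list of ints returns int (z[5] = 31)

int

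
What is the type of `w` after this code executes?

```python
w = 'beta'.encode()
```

str.encode() returns bytes

bytes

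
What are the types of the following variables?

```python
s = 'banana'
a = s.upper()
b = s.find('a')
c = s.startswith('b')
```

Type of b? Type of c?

str.find() returns int; str.startswith() returns bool

int, bool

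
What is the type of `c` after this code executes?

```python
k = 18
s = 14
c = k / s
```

int / int always returns float in Python 3 (18 / 14 = 1.28571)

float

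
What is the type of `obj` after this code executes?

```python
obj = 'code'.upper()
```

str.upper() returns str

str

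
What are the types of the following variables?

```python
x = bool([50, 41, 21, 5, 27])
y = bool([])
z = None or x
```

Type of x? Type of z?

bool() returns bool; None or <bool> returns the bool

bool, bool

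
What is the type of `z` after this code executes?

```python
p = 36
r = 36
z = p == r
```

Equality comparison returns bool

bool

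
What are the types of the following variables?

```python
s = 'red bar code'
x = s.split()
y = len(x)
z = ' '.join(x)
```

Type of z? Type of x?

str.join() returns str; str.split() returns list

str, list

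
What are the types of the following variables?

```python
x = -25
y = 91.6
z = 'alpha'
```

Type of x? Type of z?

x is int; z is str

int, str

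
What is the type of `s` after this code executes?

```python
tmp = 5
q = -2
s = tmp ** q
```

int ** negative int returns float

float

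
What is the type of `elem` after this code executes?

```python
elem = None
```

None has type NoneType

NoneType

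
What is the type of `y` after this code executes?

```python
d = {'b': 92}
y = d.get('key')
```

dict.get() returns None when key 'key' is not found and no default given

NoneType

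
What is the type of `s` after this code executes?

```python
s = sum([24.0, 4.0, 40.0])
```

sum() of floats returns float

float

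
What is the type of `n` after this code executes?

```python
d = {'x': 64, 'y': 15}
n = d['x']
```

Accessing dict[str, int] with key 'x' returns int value 64

int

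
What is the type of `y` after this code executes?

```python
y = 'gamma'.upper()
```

str.upper() returns str

str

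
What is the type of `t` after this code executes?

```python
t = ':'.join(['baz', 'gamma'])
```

str.join() returns str

str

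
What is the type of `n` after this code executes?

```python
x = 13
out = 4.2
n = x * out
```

int * float returns float (13 * 4.2 = 54.6)

float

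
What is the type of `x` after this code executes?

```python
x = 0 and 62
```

'and' returns the first falsy value (0, which is int)

int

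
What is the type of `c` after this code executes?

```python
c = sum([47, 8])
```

sum() of ints returns int

int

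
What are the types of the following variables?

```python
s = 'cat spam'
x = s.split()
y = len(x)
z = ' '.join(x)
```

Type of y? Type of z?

len() returns int; str.join() returns str

int, str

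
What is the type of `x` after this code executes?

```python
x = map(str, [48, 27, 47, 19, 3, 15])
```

map() returns a map iterator object

map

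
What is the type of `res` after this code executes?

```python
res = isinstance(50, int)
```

isinstance() returns bool

bool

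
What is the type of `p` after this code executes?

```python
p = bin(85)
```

bin() returns str representation

str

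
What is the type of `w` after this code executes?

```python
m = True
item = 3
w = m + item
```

bool + int returns int (True is 1, so 1 + 3 = 4)

int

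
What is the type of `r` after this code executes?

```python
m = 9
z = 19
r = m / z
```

int / int always returns float in Python 3 (9 / 19 = 0.473684)

float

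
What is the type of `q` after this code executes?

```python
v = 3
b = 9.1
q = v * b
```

int * float returns float (3 * 9.1 = 27.3)

float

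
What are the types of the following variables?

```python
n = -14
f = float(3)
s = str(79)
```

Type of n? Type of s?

n is int; s is str

int, str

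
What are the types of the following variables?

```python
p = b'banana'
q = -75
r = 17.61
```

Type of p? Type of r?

p is bytes; r is float

bytes, float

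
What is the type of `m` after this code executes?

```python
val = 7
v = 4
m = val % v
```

int % int returns int (7 % 4 = 3)

int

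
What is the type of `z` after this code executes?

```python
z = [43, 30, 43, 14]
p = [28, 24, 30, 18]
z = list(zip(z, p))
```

list(zip(...)) returns a list of tuples

list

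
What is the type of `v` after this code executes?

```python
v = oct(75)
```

oct() returns str representation

str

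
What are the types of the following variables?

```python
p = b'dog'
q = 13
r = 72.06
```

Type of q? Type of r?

q is int; r is float

int, float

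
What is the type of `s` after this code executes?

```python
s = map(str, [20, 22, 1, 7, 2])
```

map() returns a map iterator object

map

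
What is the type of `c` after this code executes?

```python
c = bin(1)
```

bin() returns str representation

str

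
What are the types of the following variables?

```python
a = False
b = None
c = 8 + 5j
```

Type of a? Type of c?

a is bool; c is complex

bool, complex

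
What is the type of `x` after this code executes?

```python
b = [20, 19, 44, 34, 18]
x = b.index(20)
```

list.index() returns int

int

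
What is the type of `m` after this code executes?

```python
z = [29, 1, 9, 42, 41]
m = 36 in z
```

'in' operator returns bool

bool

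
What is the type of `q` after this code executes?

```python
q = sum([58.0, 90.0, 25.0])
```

sum() of floats returns float

float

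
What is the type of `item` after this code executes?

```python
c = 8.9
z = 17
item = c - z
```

float - int returns float (8.9 - 17 = -8.1)

float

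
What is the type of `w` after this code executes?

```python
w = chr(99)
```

chr() returns str (single character)

str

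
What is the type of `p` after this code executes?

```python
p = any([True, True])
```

any() returns bool

bool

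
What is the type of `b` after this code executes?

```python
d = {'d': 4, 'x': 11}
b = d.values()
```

.values() returns a dict_values view object

dict_values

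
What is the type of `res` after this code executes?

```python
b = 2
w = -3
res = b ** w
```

int ** negative int returns float

float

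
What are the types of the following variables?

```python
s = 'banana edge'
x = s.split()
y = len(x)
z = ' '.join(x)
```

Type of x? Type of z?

str.split() returns list; str.join() returns str

list, str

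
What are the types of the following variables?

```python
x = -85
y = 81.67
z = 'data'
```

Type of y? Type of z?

y is float; z is str

float, str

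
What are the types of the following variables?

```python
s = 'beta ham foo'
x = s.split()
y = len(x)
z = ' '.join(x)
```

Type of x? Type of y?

str.split() returns list; len() returns int

list, int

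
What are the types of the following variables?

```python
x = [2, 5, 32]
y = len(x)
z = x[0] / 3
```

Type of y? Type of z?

len() returns int; int / int returns float

int, float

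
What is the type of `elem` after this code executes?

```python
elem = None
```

None has type NoneType

NoneType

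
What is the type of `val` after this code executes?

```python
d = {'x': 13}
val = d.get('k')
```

dict.get() returns None when key 'k' is not found and no default given

NoneType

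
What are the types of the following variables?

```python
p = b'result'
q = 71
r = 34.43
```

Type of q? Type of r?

q is int; r is float

int, float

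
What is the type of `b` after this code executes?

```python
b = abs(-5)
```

abs() of int returns int

int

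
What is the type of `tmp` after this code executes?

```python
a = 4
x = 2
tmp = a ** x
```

int ** positive int returns int (4 ** 2 = 16)

int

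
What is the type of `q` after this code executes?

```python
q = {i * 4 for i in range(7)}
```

A set comprehension {expr for x in iterable} produces a set

set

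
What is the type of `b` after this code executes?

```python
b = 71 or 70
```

'or' returns the first truthy value (71, which is int)

int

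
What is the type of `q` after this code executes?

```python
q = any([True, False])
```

any() returns bool

bool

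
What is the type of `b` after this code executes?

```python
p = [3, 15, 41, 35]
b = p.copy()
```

list.copy() returns list

list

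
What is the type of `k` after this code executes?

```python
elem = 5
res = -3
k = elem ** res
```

int ** negative int returns float

float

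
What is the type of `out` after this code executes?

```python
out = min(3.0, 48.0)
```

min() of floats returns float

float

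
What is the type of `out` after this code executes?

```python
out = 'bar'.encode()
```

str.encode() returns bytes

bytes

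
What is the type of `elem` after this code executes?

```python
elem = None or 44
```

'or' with None returns the other value (44, int)

int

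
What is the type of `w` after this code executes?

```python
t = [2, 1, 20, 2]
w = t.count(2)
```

list.count() returns int

int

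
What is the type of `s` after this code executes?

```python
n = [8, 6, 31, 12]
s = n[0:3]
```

Slicing a list always returns a list

list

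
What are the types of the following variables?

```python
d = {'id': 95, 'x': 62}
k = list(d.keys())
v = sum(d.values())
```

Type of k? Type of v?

list(...) returns list; sum of int values returns int

list, int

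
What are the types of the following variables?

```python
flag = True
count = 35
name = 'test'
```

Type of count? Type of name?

count is int; name is str

int, str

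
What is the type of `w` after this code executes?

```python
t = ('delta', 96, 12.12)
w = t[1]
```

Index 1 of tuple is 96 which is int

int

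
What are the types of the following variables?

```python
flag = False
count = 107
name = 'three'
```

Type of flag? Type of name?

flag is bool; name is str

bool, str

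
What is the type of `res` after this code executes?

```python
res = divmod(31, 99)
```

divmod() returns a tuple (quotient, remainder)

tuple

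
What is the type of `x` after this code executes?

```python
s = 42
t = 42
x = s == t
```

Equality comparison returns bool

bool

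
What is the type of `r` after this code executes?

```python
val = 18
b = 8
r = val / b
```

int / int always returns float in Python 3 (18 / 8 = 2.25)

float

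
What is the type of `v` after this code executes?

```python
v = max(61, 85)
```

max() of ints returns int

int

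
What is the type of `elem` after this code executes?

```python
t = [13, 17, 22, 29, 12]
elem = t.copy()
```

list.copy() returns list

list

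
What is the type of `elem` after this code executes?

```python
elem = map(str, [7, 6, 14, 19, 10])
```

map() returns a map iterator object

map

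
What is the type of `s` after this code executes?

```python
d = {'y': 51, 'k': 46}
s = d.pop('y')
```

dict.pop() returns the value (int)

int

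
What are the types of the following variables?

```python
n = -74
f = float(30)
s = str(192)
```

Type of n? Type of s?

n is int; s is str

int, str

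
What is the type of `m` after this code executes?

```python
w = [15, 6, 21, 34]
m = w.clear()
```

list.clear() returns None

NoneType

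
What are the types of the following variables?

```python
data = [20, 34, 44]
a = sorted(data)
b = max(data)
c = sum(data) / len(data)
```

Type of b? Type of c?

max of ints returns int; int / int returns float

int, float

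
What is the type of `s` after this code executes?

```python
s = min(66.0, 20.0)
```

min() of floats returns float

float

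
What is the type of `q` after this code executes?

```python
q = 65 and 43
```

'and' returns the last value when all truthy (43, which is int)

int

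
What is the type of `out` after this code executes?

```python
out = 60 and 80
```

'and' returns the last value when all truthy (80, which is int)

int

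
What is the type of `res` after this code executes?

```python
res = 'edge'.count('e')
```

str.count() returns int

int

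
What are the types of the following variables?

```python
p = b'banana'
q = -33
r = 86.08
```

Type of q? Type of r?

q is int; r is float

int, float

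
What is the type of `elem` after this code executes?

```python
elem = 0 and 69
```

'and' returns the first falsy value (0, which is int)

int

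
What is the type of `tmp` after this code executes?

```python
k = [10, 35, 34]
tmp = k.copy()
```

list.copy() returns list

list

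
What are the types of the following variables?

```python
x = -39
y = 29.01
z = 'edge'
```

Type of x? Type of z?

x is int; z is str

int, str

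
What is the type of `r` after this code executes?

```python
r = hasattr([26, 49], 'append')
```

hasattr() returns bool

bool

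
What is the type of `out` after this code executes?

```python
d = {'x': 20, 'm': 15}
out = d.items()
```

dict.items() returns a dict_items view

dict_items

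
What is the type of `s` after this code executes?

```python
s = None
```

None has type NoneType

NoneType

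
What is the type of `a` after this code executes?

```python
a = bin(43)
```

bin() returns str representation

str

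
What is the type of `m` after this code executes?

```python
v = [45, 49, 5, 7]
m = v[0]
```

Indexing a list of ints returns int (v[0] = 45)

int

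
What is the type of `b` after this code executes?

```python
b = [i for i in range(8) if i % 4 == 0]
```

A list comprehension [...] produces a list

list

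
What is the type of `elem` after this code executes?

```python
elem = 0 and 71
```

'and' returns the first falsy value (0, which is int)

int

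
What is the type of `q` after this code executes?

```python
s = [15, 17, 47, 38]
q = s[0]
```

Indexing a list of ints returns int (s[0] = 15)

int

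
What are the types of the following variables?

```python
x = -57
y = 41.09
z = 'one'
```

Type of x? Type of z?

x is int; z is str

int, str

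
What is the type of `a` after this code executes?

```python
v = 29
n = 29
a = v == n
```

Equality comparison returns bool

bool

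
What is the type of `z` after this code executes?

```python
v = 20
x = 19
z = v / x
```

int / int always returns float in Python 3 (20 / 19 = 1.05263)

float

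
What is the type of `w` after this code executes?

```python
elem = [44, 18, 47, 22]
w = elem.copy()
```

list.copy() returns list

list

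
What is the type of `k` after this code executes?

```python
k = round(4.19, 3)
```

round() with ndigits arg returns float

float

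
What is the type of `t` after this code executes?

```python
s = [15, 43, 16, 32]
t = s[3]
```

Indexing a list of ints returns int (s[3] = 32)

int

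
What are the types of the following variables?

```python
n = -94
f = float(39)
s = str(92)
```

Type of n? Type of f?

n is int; f is float

int, float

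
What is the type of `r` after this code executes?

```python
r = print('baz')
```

print() returns None

NoneType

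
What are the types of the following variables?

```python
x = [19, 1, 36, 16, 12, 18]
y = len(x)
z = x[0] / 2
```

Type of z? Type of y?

int / int returns float; len() returns int

float, int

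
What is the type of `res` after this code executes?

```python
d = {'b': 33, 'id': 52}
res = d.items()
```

dict.items() returns a dict_items view

dict_items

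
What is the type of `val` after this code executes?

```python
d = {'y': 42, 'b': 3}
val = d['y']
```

Accessing dict[str, int] with key 'y' returns int value 42

int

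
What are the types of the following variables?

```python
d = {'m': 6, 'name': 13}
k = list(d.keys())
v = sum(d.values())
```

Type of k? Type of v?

list(...) returns list; sum of int values returns int

list, int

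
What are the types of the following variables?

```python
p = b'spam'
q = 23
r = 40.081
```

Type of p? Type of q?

p is bytes; q is int

bytes, int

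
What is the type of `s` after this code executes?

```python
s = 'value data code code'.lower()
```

str.lower() returns str

str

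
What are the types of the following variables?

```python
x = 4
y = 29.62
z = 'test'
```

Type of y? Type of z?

y is float; z is str

float, str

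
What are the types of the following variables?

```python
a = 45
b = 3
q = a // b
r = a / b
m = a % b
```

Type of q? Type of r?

int // int returns int; int / int returns float

int, float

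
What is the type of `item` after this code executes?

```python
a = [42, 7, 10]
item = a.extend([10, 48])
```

list.extend() returns None

NoneType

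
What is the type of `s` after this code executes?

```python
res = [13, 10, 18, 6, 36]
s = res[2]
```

Indexing a list of ints returns int (res[2] = 18)

int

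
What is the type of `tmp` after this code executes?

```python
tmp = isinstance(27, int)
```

isinstance() returns bool

bool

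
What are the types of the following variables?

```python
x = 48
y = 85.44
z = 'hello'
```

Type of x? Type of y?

x is int; y is float

int, float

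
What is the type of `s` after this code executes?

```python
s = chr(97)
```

chr() returns str (single character)

str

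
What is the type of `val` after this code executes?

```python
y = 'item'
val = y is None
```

'is' comparison returns bool

bool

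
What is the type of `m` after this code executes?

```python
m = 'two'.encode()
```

str.encode() returns bytes

bytes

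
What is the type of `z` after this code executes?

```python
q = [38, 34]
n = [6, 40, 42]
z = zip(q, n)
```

zip() returns a zip iterator object

zip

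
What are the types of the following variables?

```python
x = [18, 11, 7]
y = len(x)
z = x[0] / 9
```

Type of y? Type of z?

len() returns int; int / int returns float

int, float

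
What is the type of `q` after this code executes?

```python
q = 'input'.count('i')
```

str.count() returns int

int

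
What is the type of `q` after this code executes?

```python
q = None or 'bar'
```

'or' with None returns the other value ('bar', str)

str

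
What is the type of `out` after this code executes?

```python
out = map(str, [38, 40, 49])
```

map() returns a map iterator object

map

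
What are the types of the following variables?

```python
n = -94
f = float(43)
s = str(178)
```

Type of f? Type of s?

f is float; s is str

float, str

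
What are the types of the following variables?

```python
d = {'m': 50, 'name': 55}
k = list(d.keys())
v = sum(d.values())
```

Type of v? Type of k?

sum of int values returns int; list(...) returns list

int, list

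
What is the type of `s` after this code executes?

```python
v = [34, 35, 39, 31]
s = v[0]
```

Indexing a list of ints returns int (v[0] = 34)

int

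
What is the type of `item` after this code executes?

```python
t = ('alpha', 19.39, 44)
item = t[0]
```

Index 0 of tuple is 'alpha' which is str

str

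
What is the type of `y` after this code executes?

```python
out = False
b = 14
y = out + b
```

bool + int returns int (False is 0, so 0 + 14 = 14)

int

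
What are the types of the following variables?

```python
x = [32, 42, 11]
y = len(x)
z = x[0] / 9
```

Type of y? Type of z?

len() returns int; int / int returns float

int, float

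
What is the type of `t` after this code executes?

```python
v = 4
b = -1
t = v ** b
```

int ** negative int returns float

float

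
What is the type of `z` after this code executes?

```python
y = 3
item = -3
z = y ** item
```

int ** negative int returns float

float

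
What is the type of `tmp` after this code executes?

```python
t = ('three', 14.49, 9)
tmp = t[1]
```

Index 1 of tuple is 14.49 which is float

float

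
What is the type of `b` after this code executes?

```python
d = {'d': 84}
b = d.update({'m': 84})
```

dict.update() returns None

NoneType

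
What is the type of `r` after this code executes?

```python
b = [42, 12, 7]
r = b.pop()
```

list.pop() returns the popped element (int here)

int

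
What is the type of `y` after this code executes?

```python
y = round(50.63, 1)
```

round() with ndigits arg returns float

float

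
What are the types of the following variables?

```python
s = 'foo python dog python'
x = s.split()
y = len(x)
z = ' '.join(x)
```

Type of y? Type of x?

len() returns int; str.split() returns list

int, list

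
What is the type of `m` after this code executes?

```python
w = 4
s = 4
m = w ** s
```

int ** positive int returns int (4 ** 4 = 256)

int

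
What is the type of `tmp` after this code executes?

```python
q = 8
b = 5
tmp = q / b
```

int / int always returns float in Python 3 (8 / 5 = 1.6)

float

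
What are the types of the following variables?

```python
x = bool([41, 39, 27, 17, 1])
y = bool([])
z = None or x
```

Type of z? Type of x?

None or <bool> returns the bool; bool() returns bool

bool, bool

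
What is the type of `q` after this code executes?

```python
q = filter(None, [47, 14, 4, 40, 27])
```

filter() returns a filter iterator object

filter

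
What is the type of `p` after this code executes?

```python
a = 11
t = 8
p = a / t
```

int / int always returns float in Python 3 (11 / 8 = 1.375)

float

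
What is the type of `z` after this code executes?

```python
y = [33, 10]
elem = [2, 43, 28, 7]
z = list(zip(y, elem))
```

list(zip(...)) returns a list of tuples

list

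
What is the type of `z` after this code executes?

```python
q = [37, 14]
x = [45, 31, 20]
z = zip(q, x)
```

zip() returns a zip iterator object

zip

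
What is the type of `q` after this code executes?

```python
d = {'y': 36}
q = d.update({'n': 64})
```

dict.update() returns None

NoneType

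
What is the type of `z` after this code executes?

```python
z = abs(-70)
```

abs() of int returns int

int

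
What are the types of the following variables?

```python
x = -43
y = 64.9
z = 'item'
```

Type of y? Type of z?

y is float; z is str

float, str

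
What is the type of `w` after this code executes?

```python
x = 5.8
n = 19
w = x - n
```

float - int returns float (5.8 - 19 = -13.2)

float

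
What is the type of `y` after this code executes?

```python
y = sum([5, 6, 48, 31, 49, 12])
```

sum() of ints returns int

int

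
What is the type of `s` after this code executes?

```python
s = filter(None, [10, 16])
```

filter() returns a filter iterator object

filter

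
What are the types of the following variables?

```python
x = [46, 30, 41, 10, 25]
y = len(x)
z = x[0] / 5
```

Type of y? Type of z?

len() returns int; int / int returns float

int, float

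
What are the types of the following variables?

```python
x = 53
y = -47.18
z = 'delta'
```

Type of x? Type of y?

x is int; y is float

int, float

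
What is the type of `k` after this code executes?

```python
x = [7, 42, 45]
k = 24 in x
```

'in' operator returns bool

bool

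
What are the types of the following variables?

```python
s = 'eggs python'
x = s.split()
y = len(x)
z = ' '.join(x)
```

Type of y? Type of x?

len() returns int; str.split() returns list

int, list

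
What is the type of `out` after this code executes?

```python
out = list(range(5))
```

list(range(...)) returns list

list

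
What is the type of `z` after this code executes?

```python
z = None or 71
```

'or' with None returns the other value (71, int)

int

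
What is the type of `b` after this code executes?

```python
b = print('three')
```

print() returns None

NoneType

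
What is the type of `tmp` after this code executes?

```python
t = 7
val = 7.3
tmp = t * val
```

int * float returns float (7 * 7.3 = 51.1)

float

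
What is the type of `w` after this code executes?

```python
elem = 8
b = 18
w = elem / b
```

int / int always returns float in Python 3 (8 / 18 = 0.444444)

float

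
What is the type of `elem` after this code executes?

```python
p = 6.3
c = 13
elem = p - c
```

float - int returns float (6.3 - 13 = -6.7)

float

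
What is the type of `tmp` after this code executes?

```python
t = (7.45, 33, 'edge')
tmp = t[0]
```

Index 0 of tuple is 7.45 which is float

float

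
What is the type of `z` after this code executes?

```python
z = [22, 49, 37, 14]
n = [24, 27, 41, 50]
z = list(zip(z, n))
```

list(zip(...)) returns a list of tuples

list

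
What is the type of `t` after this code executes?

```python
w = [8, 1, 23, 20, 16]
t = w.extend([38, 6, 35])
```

list.extend() returns None

NoneType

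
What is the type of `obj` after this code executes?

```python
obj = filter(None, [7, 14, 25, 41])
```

filter() returns a filter iterator object

filter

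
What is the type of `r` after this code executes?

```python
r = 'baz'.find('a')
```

str.find() returns int (index, or -1)

int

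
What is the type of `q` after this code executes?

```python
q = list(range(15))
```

list(range(...)) returns list

list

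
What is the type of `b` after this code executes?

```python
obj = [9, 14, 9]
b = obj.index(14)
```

list.index() returns int

int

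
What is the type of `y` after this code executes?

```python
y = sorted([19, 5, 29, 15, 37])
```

sorted() always returns list

list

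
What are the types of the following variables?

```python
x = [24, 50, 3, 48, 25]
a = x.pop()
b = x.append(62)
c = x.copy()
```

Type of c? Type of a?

list.copy() returns list; list.pop() returns the element (int)

list, int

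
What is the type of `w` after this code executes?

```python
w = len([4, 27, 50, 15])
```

len() always returns int

int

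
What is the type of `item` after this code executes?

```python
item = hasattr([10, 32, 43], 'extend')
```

hasattr() returns bool

bool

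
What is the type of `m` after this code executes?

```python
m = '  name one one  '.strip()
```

str.strip() returns str

str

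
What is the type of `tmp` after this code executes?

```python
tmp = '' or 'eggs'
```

'or' returns first truthy value ('eggs', which is str)

str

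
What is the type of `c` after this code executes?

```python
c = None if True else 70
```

Ternary: condition is True, if branch (None) taken → NoneType

NoneType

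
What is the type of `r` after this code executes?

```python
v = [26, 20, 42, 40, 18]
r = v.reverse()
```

list.reverse() returns None

NoneType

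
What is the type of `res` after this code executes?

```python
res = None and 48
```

'and' returns first falsy value (None)

NoneType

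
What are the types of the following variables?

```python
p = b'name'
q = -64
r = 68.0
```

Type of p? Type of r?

p is bytes; r is float

bytes, float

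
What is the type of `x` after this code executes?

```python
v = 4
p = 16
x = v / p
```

int / int always returns float in Python 3 (4 / 16 = 0.25)

float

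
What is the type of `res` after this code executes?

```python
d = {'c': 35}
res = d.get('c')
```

dict.get() returns the value (int) when key is found

int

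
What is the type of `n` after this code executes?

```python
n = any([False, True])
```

any() returns bool

bool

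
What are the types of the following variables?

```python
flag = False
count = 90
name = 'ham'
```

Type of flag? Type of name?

flag is bool; name is str

bool, str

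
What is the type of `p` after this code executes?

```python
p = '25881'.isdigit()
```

str.isdigit() returns bool

bool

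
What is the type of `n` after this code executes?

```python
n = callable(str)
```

callable() returns bool

bool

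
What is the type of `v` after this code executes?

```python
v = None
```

None has type NoneType

NoneType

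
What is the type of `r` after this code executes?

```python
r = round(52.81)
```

round() with no ndigits arg returns int

int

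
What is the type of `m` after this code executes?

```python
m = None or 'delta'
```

'or' with None returns the other value ('delta', str)

str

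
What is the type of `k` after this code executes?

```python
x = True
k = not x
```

'not' always returns bool

bool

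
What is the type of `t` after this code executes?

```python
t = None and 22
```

'and' returns first falsy value (None)

NoneType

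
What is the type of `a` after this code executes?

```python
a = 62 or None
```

'or' returns first truthy value (62, int)

int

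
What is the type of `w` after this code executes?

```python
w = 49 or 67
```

'or' returns the first truthy value (49, which is int)

int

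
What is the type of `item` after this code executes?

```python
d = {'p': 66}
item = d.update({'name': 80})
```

dict.update() returns None

NoneType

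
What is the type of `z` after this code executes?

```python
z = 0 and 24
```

'and' returns the first falsy value (0, which is int)

int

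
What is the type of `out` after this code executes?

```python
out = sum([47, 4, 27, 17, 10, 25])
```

sum() of ints returns int

int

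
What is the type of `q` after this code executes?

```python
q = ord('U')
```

ord() returns int (Unicode code point)

int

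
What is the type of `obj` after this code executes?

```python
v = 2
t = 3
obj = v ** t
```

int ** positive int returns int (2 ** 3 = 8)

int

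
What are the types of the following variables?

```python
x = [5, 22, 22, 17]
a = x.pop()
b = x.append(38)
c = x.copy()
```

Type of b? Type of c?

list.append() returns None; list.copy() returns list

NoneType, list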